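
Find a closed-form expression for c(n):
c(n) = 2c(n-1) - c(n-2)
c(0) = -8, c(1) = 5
Characteristic equation: x² - 2x + 1 = 0, which is (x - (1))².
Repeated root r = 1.
General solution: c(n) = (A + Bn)·(1)^n.
From c(0) = -8: A = -8.
From c(1) = 5: (A + B)·(1) = 5 ⇒ B = 13.
So c(n) = \left(13 n - 8\right) \cdot (1)^n.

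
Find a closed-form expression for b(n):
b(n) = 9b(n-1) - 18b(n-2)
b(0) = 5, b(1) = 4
Characteristic equation: x² - 9x + 18 = 0, which factors as (x - (3))(x - (6)) = 0.
Roots r₁ = 3, r₂ = 6 (distinct).
General solution: b(n) = A·(3)^n + B·(6)^n.
From b(0) = 5: A + B = 5.
From b(1) = 4: 3A + 6B = 4.
Solving: A = \frac{26}{3}, B = - \frac{11}{3}.
So b(n) = \frac{26 \cdot 3^{n}}{3} - \frac{11 \cdot 6^{n}}{3}.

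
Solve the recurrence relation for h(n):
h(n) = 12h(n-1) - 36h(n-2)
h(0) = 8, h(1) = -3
Characteristic equation: x² - 12x + 36 = 0, which is (x - (6))².
Repeated root r = 6.
General solution: h(n) = (A + Bn)·(6)^n.
From h(0) = 8: A = 8.
From h(1) = -3: (A + B)·(6) = -3 ⇒ B = - \frac{17}{2}.
So h(n) = \left(8 - \frac{17 n}{2}\right) \cdot (6)^n.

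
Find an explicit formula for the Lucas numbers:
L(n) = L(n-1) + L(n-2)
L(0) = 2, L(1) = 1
This is the Lucas sequence.
Characteristic equation: x² - x - 1 = 0; roots r₁ = \frac{1}{2} + \frac{\sqrt{5}}{2}, r₂ = \frac{1}{2} - \frac{\sqrt{5}}{2}.
General: L(n) = A·r₁^n + B·r₂^n. Solving with L(0)=2, L(1)=1 gives A = 1, B = 1.
So L(n) = 2^{- n} \left(\left(1 - \sqrt{5}\right)^{n} + \left(1 + \sqrt{5}\right)^{n}\right).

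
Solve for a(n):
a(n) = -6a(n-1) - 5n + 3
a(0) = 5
First-order linear with linear forcing.
Homogeneous solution: a_h(n) = A·(-6)^n.
Try particular a_p(n) = pn + q. Substituting:
  pn + q = -6(p(n-1) + q) - 5n + 3.
Matching the n-coefficient: p = -6p - 5 ⇒ p = - \frac{5}{7}.
Matching constants: q = 6p - 6q + 3 ⇒ q = - \frac{9}{49}.
General: a(n) = A·(-6)^n - \frac{5 n}{7} - \frac{9}{49}.
Apply a(0) = 5: A - \frac{9}{49} = 5 ⇒ A = \frac{254}{49}.
So a(n) = \frac{254 \left(-6\right)^{n}}{49} - \frac{5 n}{7} - \frac{9}{49}.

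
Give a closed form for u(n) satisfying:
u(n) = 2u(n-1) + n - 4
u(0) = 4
First-order linear with linear forcing.
Homogeneous solution: u_h(n) = A·(2)^n.
Try particular u_p(n) = pn + q. Substituting:
  pn + q = 2(p(n-1) + q) + n - 4.
Matching the n-coefficient: p = 2p + 1 ⇒ p = -1.
Matching constants: q = -2p + 2q - 4 ⇒ q = 2.
General: u(n) = A·(2)^n - n + 2.
Apply u(0) = 4: A + 2 = 4 ⇒ A = 2.
So u(n) = 2 \cdot 2^{n} - n + 2.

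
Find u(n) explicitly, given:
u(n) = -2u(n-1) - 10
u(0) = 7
First-order linear non-homogeneous.
Homogeneous solution: u_h(n) = A·(-2)^n.
Try constant particular solution u_p = K: K = -2K - 10 ⇒ K = - \frac{10}{3}.
General: u(n) = A·(-2)^n - \frac{10}{3}.
Apply u(0) = 7: A - \frac{10}{3} = 7 ⇒ A = \frac{31}{3}.
So u(n) = \frac{31 \left(-2\right)^{n}}{3} - \frac{10}{3}.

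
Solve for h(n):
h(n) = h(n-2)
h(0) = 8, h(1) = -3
Characteristic equation: x² - 1 = 0, which factors as (x - (1))(x - (-1)) = 0.
Roots r₁ = 1, r₂ = -1 (distinct).
General solution: h(n) = A·(1)^n + B·(-1)^n.
From h(0) = 8: A + B = 8.
From h(1) = -3: A - B = -3.
Solving: A = \frac{5}{2}, B = \frac{11}{2}.
So h(n) = \frac{11 \left(-1\right)^{n}}{2} + \frac{5}{2}.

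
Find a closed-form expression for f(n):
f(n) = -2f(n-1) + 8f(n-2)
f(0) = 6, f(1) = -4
Characteristic equation: x² + 2x - 8 = 0, which factors as (x - (2))(x - (-4)) = 0.
Roots r₁ = 2, r₂ = -4 (distinct).
General solution: f(n) = A·(2)^n + B·(-4)^n.
From f(0) = 6: A + B = 6.
From f(1) = -4: 2A - 4B = -4.
Solving: A = \frac{10}{3}, B = \frac{8}{3}.
So f(n) = \frac{8 \left(-4\right)^{n}}{3} + \frac{10 \cdot 2^{n}}{3}.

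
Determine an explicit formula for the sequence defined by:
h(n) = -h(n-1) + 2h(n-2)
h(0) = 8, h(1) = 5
Characteristic equation: x² + x - 2 = 0, which factors as (x - (1))(x - (-2)) = 0.
Roots r₁ = 1, r₂ = -2 (distinct).
General solution: h(n) = A·(1)^n + B·(-2)^n.
From h(0) = 8: A + B = 8.
From h(1) = 5: A - 2B = 5.
Solving: A = 7, B = 1.
So h(n) = \left(-2\right)^{n} + 7.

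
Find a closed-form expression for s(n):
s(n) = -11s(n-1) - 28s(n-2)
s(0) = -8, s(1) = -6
Characteristic equation: x² + 11x + 28 = 0, which factors as (x - (-4))(x - (-7)) = 0.
Roots r₁ = -4, r₂ = -7 (distinct).
General solution: s(n) = A·(-4)^n + B·(-7)^n.
From s(0) = -8: A + B = -8.
From s(1) = -6: -4A - 7B = -6.
Solving: A = - \frac{62}{3}, B = \frac{38}{3}.
So s(n) = - \frac{62 \left(-4\right)^{n}}{3} + \frac{38 \left(-7\right)^{n}}{3}.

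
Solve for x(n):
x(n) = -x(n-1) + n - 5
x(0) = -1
First-order linear with linear forcing.
Homogeneous solution: x_h(n) = A·(-1)^n.
Try particular x_p(n) = pn + q. Substituting:
  pn + q = -(p(n-1) + q) + n - 5.
Matching the n-coefficient: p = -p + 1 ⇒ p = \frac{1}{2}.
Matching constants: q = p - q - 5 ⇒ q = - \frac{9}{4}.
General: x(n) = A·(-1)^n + \frac{n}{2} - \frac{9}{4}.
Apply x(0) = -1: A - \frac{9}{4} = -1 ⇒ A = \frac{5}{4}.
So x(n) = \frac{5 \left(-1\right)^{n}}{4} + \frac{n}{2} - \frac{9}{4}.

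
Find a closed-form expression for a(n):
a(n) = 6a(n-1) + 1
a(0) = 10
First-order linear non-homogeneous.
Homogeneous solution: a_h(n) = A·(6)^n.
Try constant particular solution a_p = K: K = 6K + 1 ⇒ K = - \frac{1}{5}.
General: a(n) = A·(6)^n - \frac{1}{5}.
Apply a(0) = 10: A - \frac{1}{5} = 10 ⇒ A = \frac{51}{5}.
So a(n) = \frac{51 \cdot 6^{n}}{5} - \frac{1}{5}.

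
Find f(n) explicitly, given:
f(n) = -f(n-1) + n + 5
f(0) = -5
First-order linear with linear forcing.
Homogeneous solution: f_h(n) = A·(-1)^n.
Try particular f_p(n) = pn + q. Substituting:
  pn + q = -(p(n-1) + q) + n + 5.
Matching the n-coefficient: p = -p + 1 ⇒ p = \frac{1}{2}.
Matching constants: q = p - q + 5 ⇒ q = \frac{11}{4}.
General: f(n) = A·(-1)^n + \frac{n}{2} + \frac{11}{4}.
Apply f(0) = -5: A + \frac{11}{4} = -5 ⇒ A = - \frac{31}{4}.
So f(n) = - \frac{31 \left(-1\right)^{n}}{4} + \frac{n}{2} + \frac{11}{4}.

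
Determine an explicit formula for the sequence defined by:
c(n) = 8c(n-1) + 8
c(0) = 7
First-order linear non-homogeneous.
Homogeneous solution: c_h(n) = A·(8)^n.
Try constant particular solution c_p = K: K = 8K + 8 ⇒ K = - \frac{8}{7}.
General: c(n) = A·(8)^n - \frac{8}{7}.
Apply c(0) = 7: A - \frac{8}{7} = 7 ⇒ A = \frac{57}{7}.
So c(n) = \frac{57 \cdot 8^{n}}{7} - \frac{8}{7}.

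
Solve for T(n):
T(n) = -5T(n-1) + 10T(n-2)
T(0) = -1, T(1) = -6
Characteristic equation: x² + 5x - 10 = 0.
Discriminant Δ = (-5)² + 4·(10) = 65.
Roots r₁,₂ = (-5 ± √65)/2, so r₁ = - \frac{5}{2} + \frac{\sqrt{65}}{2}, r₂ = - \frac{\sqrt{65}}{2} - \frac{5}{2}.
General solution: T(n) = A·r₁^n + B·r₂^n.
From the initial conditions, A + B = -1 and r₁A + r₂B = -6.
Since r₁ - r₂ = √65: A = (-6 - (-1)r₂)/√65 = - \frac{17 \sqrt{65}}{130} - \frac{1}{2}, and B = -1 - A = - \frac{1}{2} + \frac{17 \sqrt{65}}{130}.
So T(n) = \left(- \frac{17 \sqrt{65}}{130} - \frac{1}{2}\right)\left(- \frac{5}{2} + \frac{\sqrt{65}}{2}\right)^n + \left(- \frac{1}{2} + \frac{17 \sqrt{65}}{130}\right)\left(- \frac{\sqrt{65}}{2} - \frac{5}{2}\right)^n.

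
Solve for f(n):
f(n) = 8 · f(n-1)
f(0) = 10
Pure geometric recurrence with ratio 8.
By induction f(n) = f(0) · (8)^n = 10 \cdot 8^{n}.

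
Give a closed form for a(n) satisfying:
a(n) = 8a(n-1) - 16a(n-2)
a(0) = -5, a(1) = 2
Characteristic equation: x² - 8x + 16 = 0, which is (x - (4))².
Repeated root r = 4.
General solution: a(n) = (A + Bn)·(4)^n.
From a(0) = -5: A = -5.
From a(1) = 2: (A + B)·(4) = 2 ⇒ B = \frac{11}{2}.
So a(n) = \left(\frac{11 n}{2} - 5\right) \cdot (4)^n.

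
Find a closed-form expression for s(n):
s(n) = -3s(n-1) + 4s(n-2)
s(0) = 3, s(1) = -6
Characteristic equation: x² + 3x - 4 = 0, which factors as (x - (-4))(x - (1)) = 0.
Roots r₁ = -4, r₂ = 1 (distinct).
General solution: s(n) = A·(-4)^n + B·(1)^n.
From s(0) = 3: A + B = 3.
From s(1) = -6: -4A + B = -6.
Solving: A = \frac{9}{5}, B = \frac{6}{5}.
So s(n) = \frac{9 \left(-4\right)^{n}}{5} + \frac{6}{5}.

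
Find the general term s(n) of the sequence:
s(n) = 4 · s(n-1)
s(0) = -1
Pure geometric recurrence with ratio 4.
By induction s(n) = s(0) · (4)^n = - 4^{n}.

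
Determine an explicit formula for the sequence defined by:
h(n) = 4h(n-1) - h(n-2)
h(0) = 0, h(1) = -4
Characteristic equation: x² - 4x + 1 = 0.
Discriminant Δ = (4)² + 4·(-1) = 12.
Roots r₁,₂ = (4 ± √12)/2, so r₁ = \sqrt{3} + 2, r₂ = 2 - \sqrt{3}.
General solution: h(n) = A·r₁^n + B·r₂^n.
From the initial conditions, A + B = 0 and r₁A + r₂B = -4.
Since r₁ - r₂ = √12: A = (-4 - (0)r₂)/√12 = - \frac{2 \sqrt{3}}{3}, and B = 0 - A = \frac{2 \sqrt{3}}{3}.
So h(n) = \left(- \frac{2 \sqrt{3}}{3}\right)\left(\sqrt{3} + 2\right)^n + \left(\frac{2 \sqrt{3}}{3}\right)\left(2 - \sqrt{3}\right)^n.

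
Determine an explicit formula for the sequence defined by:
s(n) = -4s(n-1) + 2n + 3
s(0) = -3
First-order linear with linear forcing.
Homogeneous solution: s_h(n) = A·(-4)^n.
Try particular s_p(n) = pn + q. Substituting:
  pn + q = -4(p(n-1) + q) + 2n + 3.
Matching the n-coefficient: p = -4p + 2 ⇒ p = \frac{2}{5}.
Matching constants: q = 4p - 4q + 3 ⇒ q = \frac{23}{25}.
General: s(n) = A·(-4)^n + \frac{2 n}{5} + \frac{23}{25}.
Apply s(0) = -3: A + \frac{23}{25} = -3 ⇒ A = - \frac{98}{25}.
So s(n) = - \frac{98 \left(-4\right)^{n}}{25} + \frac{2 n}{5} + \frac{23}{25}.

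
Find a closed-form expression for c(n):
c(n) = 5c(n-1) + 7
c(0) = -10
First-order linear non-homogeneous.
Homogeneous solution: c_h(n) = A·(5)^n.
Try constant particular solution c_p = K: K = 5K + 7 ⇒ K = - \frac{7}{4}.
General: c(n) = A·(5)^n - \frac{7}{4}.
Apply c(0) = -10: A - \frac{7}{4} = -10 ⇒ A = - \frac{33}{4}.
So c(n) = - \frac{33 \cdot 5^{n}}{4} - \frac{7}{4}.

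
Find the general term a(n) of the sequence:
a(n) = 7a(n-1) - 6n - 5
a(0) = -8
First-order linear with linear forcing.
Homogeneous solution: a_h(n) = A·(7)^n.
Try particular a_p(n) = pn + q. Substituting:
  pn + q = 7(p(n-1) + q) - 6n - 5.
Matching the n-coefficient: p = 7p - 6 ⇒ p = 1.
Matching constants: q = -7p + 7q - 5 ⇒ q = 2.
General: a(n) = A·(7)^n + n + 2.
Apply a(0) = -8: A + 2 = -8 ⇒ A = -10.
So a(n) = - 10 \cdot 7^{n} + n + 2.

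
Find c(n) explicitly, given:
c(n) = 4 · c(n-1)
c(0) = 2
Pure geometric recurrence with ratio 4.
By induction c(n) = c(0) · (4)^n = 2 \cdot 4^{n}.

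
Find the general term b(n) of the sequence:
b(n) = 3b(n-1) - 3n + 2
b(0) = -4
First-order linear with linear forcing.
Homogeneous solution: b_h(n) = A·(3)^n.
Try particular b_p(n) = pn + q. Substituting:
  pn + q = 3(p(n-1) + q) - 3n + 2.
Matching the n-coefficient: p = 3p - 3 ⇒ p = \frac{3}{2}.
Matching constants: q = -3p + 3q + 2 ⇒ q = \frac{5}{4}.
General: b(n) = A·(3)^n + \frac{3 n}{2} + \frac{5}{4}.
Apply b(0) = -4: A + \frac{5}{4} = -4 ⇒ A = - \frac{21}{4}.
So b(n) = - \frac{21 \cdot 3^{n}}{4} + \frac{3 n}{2} + \frac{5}{4}.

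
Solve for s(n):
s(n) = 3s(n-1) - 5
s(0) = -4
First-order linear non-homogeneous.
Homogeneous solution: s_h(n) = A·(3)^n.
Try constant particular solution s_p = K: K = 3K - 5 ⇒ K = \frac{5}{2}.
General: s(n) = A·(3)^n + \frac{5}{2}.
Apply s(0) = -4: A + \frac{5}{2} = -4 ⇒ A = - \frac{13}{2}.
So s(n) = \frac{5}{2} - \frac{13 \cdot 3^{n}}{2}.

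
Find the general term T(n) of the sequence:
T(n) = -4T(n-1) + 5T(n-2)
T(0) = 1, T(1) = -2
Characteristic equation: x² + 4x - 5 = 0, which factors as (x - (1))(x - (-5)) = 0.
Roots r₁ = 1, r₂ = -5 (distinct).
General solution: T(n) = A·(1)^n + B·(-5)^n.
From T(0) = 1: A + B = 1.
From T(1) = -2: A - 5B = -2.
Solving: A = \frac{1}{2}, B = \frac{1}{2}.
So T(n) = \frac{\left(-5\right)^{n}}{2} + \frac{1}{2}.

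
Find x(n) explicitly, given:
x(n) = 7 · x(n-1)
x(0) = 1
Pure geometric recurrence with ratio 7.
By induction x(n) = x(0) · (7)^n = 7^{n}.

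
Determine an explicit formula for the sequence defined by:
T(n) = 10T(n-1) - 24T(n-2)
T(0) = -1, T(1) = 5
Characteristic equation: x² - 10x + 24 = 0, which factors as (x - (6))(x - (4)) = 0.
Roots r₁ = 6, r₂ = 4 (distinct).
General solution: T(n) = A·(6)^n + B·(4)^n.
From T(0) = -1: A + B = -1.
From T(1) = 5: 6A + 4B = 5.
Solving: A = \frac{9}{2}, B = - \frac{11}{2}.
So T(n) = - \frac{11 \cdot 4^{n}}{2} + \frac{9 \cdot 6^{n}}{2}.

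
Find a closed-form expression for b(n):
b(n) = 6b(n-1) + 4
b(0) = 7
First-order linear non-homogeneous.
Homogeneous solution: b_h(n) = A·(6)^n.
Try constant particular solution b_p = K: K = 6K + 4 ⇒ K = - \frac{4}{5}.
General: b(n) = A·(6)^n - \frac{4}{5}.
Apply b(0) = 7: A - \frac{4}{5} = 7 ⇒ A = \frac{39}{5}.
So b(n) = \frac{39 \cdot 6^{n}}{5} - \frac{4}{5}.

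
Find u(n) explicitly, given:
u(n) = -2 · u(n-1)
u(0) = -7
Pure geometric recurrence with ratio -2.
By induction u(n) = u(0) · (-2)^n = - 7 \left(-2\right)^{n}.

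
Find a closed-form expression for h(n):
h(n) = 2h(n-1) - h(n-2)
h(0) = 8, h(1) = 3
Characteristic equation: x² - 2x + 1 = 0, which is (x - (1))².
Repeated root r = 1.
General solution: h(n) = (A + Bn)·(1)^n.
From h(0) = 8: A = 8.
From h(1) = 3: (A + B)·(1) = 3 ⇒ B = -5.
So h(n) = \left(8 - 5 n\right) \cdot (1)^n.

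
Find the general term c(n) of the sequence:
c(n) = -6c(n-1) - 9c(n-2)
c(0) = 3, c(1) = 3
Characteristic equation: x² + 6x + 9 = 0, which is (x - (-3))².
Repeated root r = -3.
General solution: c(n) = (A + Bn)·(-3)^n.
From c(0) = 3: A = 3.
From c(1) = 3: (A + B)·(-3) = 3 ⇒ B = -4.
So c(n) = \left(3 - 4 n\right) \cdot (-3)^n.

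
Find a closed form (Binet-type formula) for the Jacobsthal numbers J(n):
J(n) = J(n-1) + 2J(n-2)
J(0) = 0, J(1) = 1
This is the Jacobsthal sequence.
Characteristic equation: x² - x - 2 = 0; roots r₁ = 2, r₂ = -1.
General: J(n) = A·r₁^n + B·r₂^n. Solving with J(0)=0, J(1)=1 gives A = \frac{1}{3}, B = - \frac{1}{3}.
So J(n) = - \frac{\left(-1\right)^{n}}{3} + \frac{2^{n}}{3}.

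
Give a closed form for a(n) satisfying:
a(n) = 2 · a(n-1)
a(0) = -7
Pure geometric recurrence with ratio 2.
By induction a(n) = a(0) · (2)^n = - 7 \cdot 2^{n}.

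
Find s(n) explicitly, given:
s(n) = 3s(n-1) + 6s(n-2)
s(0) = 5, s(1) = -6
Characteristic equation: x² - 3x - 6 = 0.
Discriminant Δ = (3)² + 4·(6) = 33.
Roots r₁,₂ = (3 ± √33)/2, so r₁ = \frac{3}{2} + \frac{\sqrt{33}}{2}, r₂ = \frac{3}{2} - \frac{\sqrt{33}}{2}.
General solution: s(n) = A·r₁^n + B·r₂^n.
From the initial conditions, A + B = 5 and r₁A + r₂B = -6.
Since r₁ - r₂ = √33: A = (-6 - (5)r₂)/√33 = \frac{5}{2} - \frac{9 \sqrt{33}}{22}, and B = 5 - A = \frac{9 \sqrt{33}}{22} + \frac{5}{2}.
So s(n) = \left(\frac{5}{2} - \frac{9 \sqrt{33}}{22}\right)\left(\frac{3}{2} + \frac{\sqrt{33}}{2}\right)^n + \left(\frac{9 \sqrt{33}}{22} + \frac{5}{2}\right)\left(\frac{3}{2} - \frac{\sqrt{33}}{2}\right)^n.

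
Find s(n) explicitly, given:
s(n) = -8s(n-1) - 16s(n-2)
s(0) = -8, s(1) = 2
Characteristic equation: x² + 8x + 16 = 0, which is (x - (-4))².
Repeated root r = -4.
General solution: s(n) = (A + Bn)·(-4)^n.
From s(0) = -8: A = -8.
From s(1) = 2: (A + B)·(-4) = 2 ⇒ B = \frac{15}{2}.
So s(n) = \left(\frac{15 n}{2} - 8\right) \cdot (-4)^n.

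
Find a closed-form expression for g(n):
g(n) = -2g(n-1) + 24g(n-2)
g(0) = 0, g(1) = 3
Characteristic equation: x² + 2x - 24 = 0, which factors as (x - (-6))(x - (4)) = 0.
Roots r₁ = -6, r₂ = 4 (distinct).
General solution: g(n) = A·(-6)^n + B·(4)^n.
From g(0) = 0: A + B = 0.
From g(1) = 3: -6A + 4B = 3.
Solving: A = - \frac{3}{10}, B = \frac{3}{10}.
So g(n) = - \frac{3 \left(-6\right)^{n}}{10} + \frac{3 \cdot 4^{n}}{10}.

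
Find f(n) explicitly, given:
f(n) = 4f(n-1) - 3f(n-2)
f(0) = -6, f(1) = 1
Characteristic equation: x² - 4x + 3 = 0, which factors as (x - (1))(x - (3)) = 0.
Roots r₁ = 1, r₂ = 3 (distinct).
General solution: f(n) = A·(1)^n + B·(3)^n.
From f(0) = -6: A + B = -6.
From f(1) = 1: A + 3B = 1.
Solving: A = - \frac{19}{2}, B = \frac{7}{2}.
So f(n) = \frac{7 \cdot 3^{n}}{2} - \frac{19}{2}.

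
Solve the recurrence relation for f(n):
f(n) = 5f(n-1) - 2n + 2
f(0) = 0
First-order linear with linear forcing.
Homogeneous solution: f_h(n) = A·(5)^n.
Try particular f_p(n) = pn + q. Substituting:
  pn + q = 5(p(n-1) + q) - 2n + 2.
Matching the n-coefficient: p = 5p - 2 ⇒ p = \frac{1}{2}.
Matching constants: q = -5p + 5q + 2 ⇒ q = \frac{1}{8}.
General: f(n) = A·(5)^n + \frac{n}{2} + \frac{1}{8}.
Apply f(0) = 0: A + \frac{1}{8} = 0 ⇒ A = - \frac{1}{8}.
So f(n) = - \frac{5^{n}}{8} + \frac{n}{2} + \frac{1}{8}.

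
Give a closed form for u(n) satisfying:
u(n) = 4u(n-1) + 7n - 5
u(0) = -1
First-order linear with linear forcing.
Homogeneous solution: u_h(n) = A·(4)^n.
Try particular u_p(n) = pn + q. Substituting:
  pn + q = 4(p(n-1) + q) + 7n - 5.
Matching the n-coefficient: p = 4p + 7 ⇒ p = - \frac{7}{3}.
Matching constants: q = -4p + 4q - 5 ⇒ q = - \frac{13}{9}.
General: u(n) = A·(4)^n - \frac{7 n}{3} - \frac{13}{9}.
Apply u(0) = -1: A - \frac{13}{9} = -1 ⇒ A = \frac{4}{9}.
So u(n) = \frac{4 \cdot 4^{n}}{9} - \frac{7 n}{3} - \frac{13}{9}.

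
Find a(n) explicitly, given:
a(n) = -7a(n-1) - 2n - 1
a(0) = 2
First-order linear with linear forcing.
Homogeneous solution: a_h(n) = A·(-7)^n.
Try particular a_p(n) = pn + q. Substituting:
  pn + q = -7(p(n-1) + q) - 2n - 1.
Matching the n-coefficient: p = -7p - 2 ⇒ p = - \frac{1}{4}.
Matching constants: q = 7p - 7q - 1 ⇒ q = - \frac{11}{32}.
General: a(n) = A·(-7)^n - \frac{n}{4} - \frac{11}{32}.
Apply a(0) = 2: A - \frac{11}{32} = 2 ⇒ A = \frac{75}{32}.
So a(n) = \frac{75 \left(-7\right)^{n}}{32} - \frac{n}{4} - \frac{11}{32}.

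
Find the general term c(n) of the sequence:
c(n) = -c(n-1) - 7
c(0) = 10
First-order linear non-homogeneous.
Homogeneous solution: c_h(n) = A·(-1)^n.
Try constant particular solution c_p = K: K = -K - 7 ⇒ K = - \frac{7}{2}.
General: c(n) = A·(-1)^n - \frac{7}{2}.
Apply c(0) = 10: A - \frac{7}{2} = 10 ⇒ A = \frac{27}{2}.
So c(n) = \frac{27 \left(-1\right)^{n}}{2} - \frac{7}{2}.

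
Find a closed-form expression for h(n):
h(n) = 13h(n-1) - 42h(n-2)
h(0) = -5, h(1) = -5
Characteristic equation: x² - 13x + 42 = 0, which factors as (x - (6))(x - (7)) = 0.
Roots r₁ = 6, r₂ = 7 (distinct).
General solution: h(n) = A·(6)^n + B·(7)^n.
From h(0) = -5: A + B = -5.
From h(1) = -5: 6A + 7B = -5.
Solving: A = -30, B = 25.
So h(n) = - 30 \cdot 6^{n} + 25 \cdot 7^{n}.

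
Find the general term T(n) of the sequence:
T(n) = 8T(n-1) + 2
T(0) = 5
First-order linear non-homogeneous.
Homogeneous solution: T_h(n) = A·(8)^n.
Try constant particular solution T_p = K: K = 8K + 2 ⇒ K = - \frac{2}{7}.
General: T(n) = A·(8)^n - \frac{2}{7}.
Apply T(0) = 5: A - \frac{2}{7} = 5 ⇒ A = \frac{37}{7}.
So T(n) = \frac{37 \cdot 8^{n}}{7} - \frac{2}{7}.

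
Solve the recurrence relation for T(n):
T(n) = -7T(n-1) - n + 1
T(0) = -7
First-order linear with linear forcing.
Homogeneous solution: T_h(n) = A·(-7)^n.
Try particular T_p(n) = pn + q. Substituting:
  pn + q = -7(p(n-1) + q) - n + 1.
Matching the n-coefficient: p = -7p - 1 ⇒ p = - \frac{1}{8}.
Matching constants: q = 7p - 7q + 1 ⇒ q = \frac{1}{64}.
General: T(n) = A·(-7)^n - \frac{n}{8} + \frac{1}{64}.
Apply T(0) = -7: A + \frac{1}{64} = -7 ⇒ A = - \frac{449}{64}.
So T(n) = - \frac{449 \left(-7\right)^{n}}{64} - \frac{n}{8} + \frac{1}{64}.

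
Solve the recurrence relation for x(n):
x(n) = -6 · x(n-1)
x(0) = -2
Pure geometric recurrence with ratio -6.
By induction x(n) = x(0) · (-6)^n = - 2 \left(-6\right)^{n}.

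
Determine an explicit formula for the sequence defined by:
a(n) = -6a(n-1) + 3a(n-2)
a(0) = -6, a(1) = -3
Characteristic equation: x² + 6x - 3 = 0.
Discriminant Δ = (-6)² + 4·(3) = 48.
Roots r₁,₂ = (-6 ± √48)/2, so r₁ = -3 + 2 \sqrt{3}, r₂ = - 2 \sqrt{3} - 3.
General solution: a(n) = A·r₁^n + B·r₂^n.
From the initial conditions, A + B = -6 and r₁A + r₂B = -3.
Since r₁ - r₂ = √48: A = (-3 - (-6)r₂)/√48 = - \frac{7 \sqrt{3}}{4} - 3, and B = -6 - A = -3 + \frac{7 \sqrt{3}}{4}.
So a(n) = \left(- \frac{7 \sqrt{3}}{4} - 3\right)\left(-3 + 2 \sqrt{3}\right)^n + \left(-3 + \frac{7 \sqrt{3}}{4}\right)\left(- 2 \sqrt{3} - 3\right)^n.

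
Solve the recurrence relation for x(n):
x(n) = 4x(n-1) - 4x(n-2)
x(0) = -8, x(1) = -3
Characteristic equation: x² - 4x + 4 = 0, which is (x - (2))².
Repeated root r = 2.
General solution: x(n) = (A + Bn)·(2)^n.
From x(0) = -8: A = -8.
From x(1) = -3: (A + B)·(2) = -3 ⇒ B = \frac{13}{2}.
So x(n) = \left(\frac{13 n}{2} - 8\right) \cdot (2)^n.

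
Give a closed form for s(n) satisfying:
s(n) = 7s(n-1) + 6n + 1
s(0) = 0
First-order linear with linear forcing.
Homogeneous solution: s_h(n) = A·(7)^n.
Try particular s_p(n) = pn + q. Substituting:
  pn + q = 7(p(n-1) + q) + 6n + 1.
Matching the n-coefficient: p = 7p + 6 ⇒ p = -1.
Matching constants: q = -7p + 7q + 1 ⇒ q = - \frac{4}{3}.
General: s(n) = A·(7)^n - n - \frac{4}{3}.
Apply s(0) = 0: A - \frac{4}{3} = 0 ⇒ A = \frac{4}{3}.
So s(n) = \frac{4 \cdot 7^{n}}{3} - n - \frac{4}{3}.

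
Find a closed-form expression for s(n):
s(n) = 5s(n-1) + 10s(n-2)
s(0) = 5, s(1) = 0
Characteristic equation: x² - 5x - 10 = 0.
Discriminant Δ = (5)² + 4·(10) = 65.
Roots r₁,₂ = (5 ± √65)/2, so r₁ = \frac{5}{2} + \frac{\sqrt{65}}{2}, r₂ = \frac{5}{2} - \frac{\sqrt{65}}{2}.
General solution: s(n) = A·r₁^n + B·r₂^n.
From the initial conditions, A + B = 5 and r₁A + r₂B = 0.
Since r₁ - r₂ = √65: A = (0 - (5)r₂)/√65 = \frac{5}{2} - \frac{5 \sqrt{65}}{26}, and B = 5 - A = \frac{5 \sqrt{65}}{26} + \frac{5}{2}.
So s(n) = \left(\frac{5}{2} - \frac{5 \sqrt{65}}{26}\right)\left(\frac{5}{2} + \frac{\sqrt{65}}{2}\right)^n + \left(\frac{5 \sqrt{65}}{26} + \frac{5}{2}\right)\left(\frac{5}{2} - \frac{\sqrt{65}}{2}\right)^n.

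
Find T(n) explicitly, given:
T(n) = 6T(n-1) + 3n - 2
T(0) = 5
First-order linear with linear forcing.
Homogeneous solution: T_h(n) = A·(6)^n.
Try particular T_p(n) = pn + q. Substituting:
  pn + q = 6(p(n-1) + q) + 3n - 2.
Matching the n-coefficient: p = 6p + 3 ⇒ p = - \frac{3}{5}.
Matching constants: q = -6p + 6q - 2 ⇒ q = - \frac{8}{25}.
General: T(n) = A·(6)^n - \frac{3 n}{5} - \frac{8}{25}.
Apply T(0) = 5: A - \frac{8}{25} = 5 ⇒ A = \frac{133}{25}.
So T(n) = \frac{133 \cdot 6^{n}}{25} - \frac{3 n}{5} - \frac{8}{25}.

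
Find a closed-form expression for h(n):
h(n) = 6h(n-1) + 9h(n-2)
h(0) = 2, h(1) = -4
Characteristic equation: x² - 6x - 9 = 0.
Discriminant Δ = (6)² + 4·(9) = 72.
Roots r₁,₂ = (6 ± √72)/2, so r₁ = 3 + 3 \sqrt{2}, r₂ = 3 - 3 \sqrt{2}.
General solution: h(n) = A·r₁^n + B·r₂^n.
From the initial conditions, A + B = 2 and r₁A + r₂B = -4.
Since r₁ - r₂ = √72: A = (-4 - (2)r₂)/√72 = 1 - \frac{5 \sqrt{2}}{6}, and B = 2 - A = 1 + \frac{5 \sqrt{2}}{6}.
So h(n) = \left(1 - \frac{5 \sqrt{2}}{6}\right)\left(3 + 3 \sqrt{2}\right)^n + \left(1 + \frac{5 \sqrt{2}}{6}\right)\left(3 - 3 \sqrt{2}\right)^n.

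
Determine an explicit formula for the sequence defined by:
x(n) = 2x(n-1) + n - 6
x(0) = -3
First-order linear with linear forcing.
Homogeneous solution: x_h(n) = A·(2)^n.
Try particular x_p(n) = pn + q. Substituting:
  pn + q = 2(p(n-1) + q) + n - 6.
Matching the n-coefficient: p = 2p + 1 ⇒ p = -1.
Matching constants: q = -2p + 2q - 6 ⇒ q = 4.
General: x(n) = A·(2)^n - n + 4.
Apply x(0) = -3: A + 4 = -3 ⇒ A = -7.
So x(n) = - 7 \cdot 2^{n} - n + 4.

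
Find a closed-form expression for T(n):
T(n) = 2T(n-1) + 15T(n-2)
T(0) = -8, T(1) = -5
Characteristic equation: x² - 2x - 15 = 0, which factors as (x - (5))(x - (-3)) = 0.
Roots r₁ = 5, r₂ = -3 (distinct).
General solution: T(n) = A·(5)^n + B·(-3)^n.
From T(0) = -8: A + B = -8.
From T(1) = -5: 5A - 3B = -5.
Solving: A = - \frac{29}{8}, B = - \frac{35}{8}.
So T(n) = - \frac{35 \left(-3\right)^{n}}{8} - \frac{29 \cdot 5^{n}}{8}.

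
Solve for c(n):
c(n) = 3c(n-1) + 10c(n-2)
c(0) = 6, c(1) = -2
Characteristic equation: x² - 3x - 10 = 0, which factors as (x - (5))(x - (-2)) = 0.
Roots r₁ = 5, r₂ = -2 (distinct).
General solution: c(n) = A·(5)^n + B·(-2)^n.
From c(0) = 6: A + B = 6.
From c(1) = -2: 5A - 2B = -2.
Solving: A = \frac{10}{7}, B = \frac{32}{7}.
So c(n) = \frac{32 \left(-2\right)^{n}}{7} + \frac{10 \cdot 5^{n}}{7}.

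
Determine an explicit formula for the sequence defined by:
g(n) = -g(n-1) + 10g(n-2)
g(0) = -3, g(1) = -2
Characteristic equation: x² + x - 10 = 0.
Discriminant Δ = (-1)² + 4·(10) = 41.
Roots r₁,₂ = (-1 ± √41)/2, so r₁ = - \frac{1}{2} + \frac{\sqrt{41}}{2}, r₂ = - \frac{\sqrt{41}}{2} - \frac{1}{2}.
General solution: g(n) = A·r₁^n + B·r₂^n.
From the initial conditions, A + B = -3 and r₁A + r₂B = -2.
Since r₁ - r₂ = √41: A = (-2 - (-3)r₂)/√41 = - \frac{3}{2} - \frac{7 \sqrt{41}}{82}, and B = -3 - A = - \frac{3}{2} + \frac{7 \sqrt{41}}{82}.
So g(n) = \left(- \frac{3}{2} - \frac{7 \sqrt{41}}{82}\right)\left(- \frac{1}{2} + \frac{\sqrt{41}}{2}\right)^n + \left(- \frac{3}{2} + \frac{7 \sqrt{41}}{82}\right)\left(- \frac{\sqrt{41}}{2} - \frac{1}{2}\right)^n.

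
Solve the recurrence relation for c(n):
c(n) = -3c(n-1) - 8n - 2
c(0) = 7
First-order linear with linear forcing.
Homogeneous solution: c_h(n) = A·(-3)^n.
Try particular c_p(n) = pn + q. Substituting:
  pn + q = -3(p(n-1) + q) - 8n - 2.
Matching the n-coefficient: p = -3p - 8 ⇒ p = -2.
Matching constants: q = 3p - 3q - 2 ⇒ q = -2.
General: c(n) = A·(-3)^n - 2 n - 2.
Apply c(0) = 7: A - 2 = 7 ⇒ A = 9.
So c(n) = 9 \left(-3\right)^{n} - 2 n - 2.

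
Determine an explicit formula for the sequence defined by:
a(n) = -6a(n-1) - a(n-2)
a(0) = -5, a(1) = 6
Characteristic equation: x² + 6x + 1 = 0.
Discriminant Δ = (-6)² + 4·(-1) = 32.
Roots r₁,₂ = (-6 ± √32)/2, so r₁ = -3 + 2 \sqrt{2}, r₂ = -3 - 2 \sqrt{2}.
General solution: a(n) = A·r₁^n + B·r₂^n.
From the initial conditions, A + B = -5 and r₁A + r₂B = 6.
Since r₁ - r₂ = √32: A = (6 - (-5)r₂)/√32 = - \frac{5}{2} - \frac{9 \sqrt{2}}{8}, and B = -5 - A = - \frac{5}{2} + \frac{9 \sqrt{2}}{8}.
So a(n) = \left(- \frac{5}{2} - \frac{9 \sqrt{2}}{8}\right)\left(-3 + 2 \sqrt{2}\right)^n + \left(- \frac{5}{2} + \frac{9 \sqrt{2}}{8}\right)\left(-3 - 2 \sqrt{2}\right)^n.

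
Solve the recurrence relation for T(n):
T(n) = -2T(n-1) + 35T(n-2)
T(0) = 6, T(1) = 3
Characteristic equation: x² + 2x - 35 = 0, which factors as (x - (5))(x - (-7)) = 0.
Roots r₁ = 5, r₂ = -7 (distinct).
General solution: T(n) = A·(5)^n + B·(-7)^n.
From T(0) = 6: A + B = 6.
From T(1) = 3: 5A - 7B = 3.
Solving: A = \frac{15}{4}, B = \frac{9}{4}.
So T(n) = \frac{9 \left(-7\right)^{n}}{4} + \frac{15 \cdot 5^{n}}{4}.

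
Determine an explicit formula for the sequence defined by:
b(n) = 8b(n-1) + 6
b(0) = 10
First-order linear non-homogeneous.
Homogeneous solution: b_h(n) = A·(8)^n.
Try constant particular solution b_p = K: K = 8K + 6 ⇒ K = - \frac{6}{7}.
General: b(n) = A·(8)^n - \frac{6}{7}.
Apply b(0) = 10: A - \frac{6}{7} = 10 ⇒ A = \frac{76}{7}.
So b(n) = \frac{76 \cdot 8^{n}}{7} - \frac{6}{7}.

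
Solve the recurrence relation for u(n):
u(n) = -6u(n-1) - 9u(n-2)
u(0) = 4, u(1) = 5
Characteristic equation: x² + 6x + 9 = 0, which is (x - (-3))².
Repeated root r = -3.
General solution: u(n) = (A + Bn)·(-3)^n.
From u(0) = 4: A = 4.
From u(1) = 5: (A + B)·(-3) = 5 ⇒ B = - \frac{17}{3}.
So u(n) = \left(4 - \frac{17 n}{3}\right) \cdot (-3)^n.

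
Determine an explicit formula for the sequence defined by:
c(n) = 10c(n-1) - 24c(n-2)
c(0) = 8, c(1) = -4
Characteristic equation: x² - 10x + 24 = 0, which factors as (x - (6))(x - (4)) = 0.
Roots r₁ = 6, r₂ = 4 (distinct).
General solution: c(n) = A·(6)^n + B·(4)^n.
From c(0) = 8: A + B = 8.
From c(1) = -4: 6A + 4B = -4.
Solving: A = -18, B = 26.
So c(n) = 26 \cdot 4^{n} - 18 \cdot 6^{n}.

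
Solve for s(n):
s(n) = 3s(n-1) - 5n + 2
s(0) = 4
First-order linear with linear forcing.
Homogeneous solution: s_h(n) = A·(3)^n.
Try particular s_p(n) = pn + q. Substituting:
  pn + q = 3(p(n-1) + q) - 5n + 2.
Matching the n-coefficient: p = 3p - 5 ⇒ p = \frac{5}{2}.
Matching constants: q = -3p + 3q + 2 ⇒ q = \frac{11}{4}.
General: s(n) = A·(3)^n + \frac{5 n}{2} + \frac{11}{4}.
Apply s(0) = 4: A + \frac{11}{4} = 4 ⇒ A = \frac{5}{4}.
So s(n) = \frac{5 \cdot 3^{n}}{4} + \frac{5 n}{2} + \frac{11}{4}.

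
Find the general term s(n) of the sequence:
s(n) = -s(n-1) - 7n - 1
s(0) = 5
First-order linear with linear forcing.
Homogeneous solution: s_h(n) = A·(-1)^n.
Try particular s_p(n) = pn + q. Substituting:
  pn + q = -(p(n-1) + q) - 7n - 1.
Matching the n-coefficient: p = -p - 7 ⇒ p = - \frac{7}{2}.
Matching constants: q = p - q - 1 ⇒ q = - \frac{9}{4}.
General: s(n) = A·(-1)^n - \frac{7 n}{2} - \frac{9}{4}.
Apply s(0) = 5: A - \frac{9}{4} = 5 ⇒ A = \frac{29}{4}.
So s(n) = \frac{29 \left(-1\right)^{n}}{4} - \frac{7 n}{2} - \frac{9}{4}.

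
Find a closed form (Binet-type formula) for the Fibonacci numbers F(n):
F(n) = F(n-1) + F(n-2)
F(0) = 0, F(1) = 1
This is the Fibonacci sequence.
Characteristic equation: x² - x - 1 = 0; roots r₁ = \frac{1}{2} + \frac{\sqrt{5}}{2}, r₂ = \frac{1}{2} - \frac{\sqrt{5}}{2}.
General: F(n) = A·r₁^n + B·r₂^n. Solving with F(0)=0, F(1)=1 gives A = \frac{\sqrt{5}}{5}, B = - \frac{\sqrt{5}}{5}.
So F(n) = \frac{2^{- n} \sqrt{5} \left(- \left(1 - \sqrt{5}\right)^{n} + \left(1 + \sqrt{5}\right)^{n}\right)}{5}.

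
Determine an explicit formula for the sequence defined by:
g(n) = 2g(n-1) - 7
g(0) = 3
First-order linear non-homogeneous.
Homogeneous solution: g_h(n) = A·(2)^n.
Try constant particular solution g_p = K: K = 2K - 7 ⇒ K = 7.
General: g(n) = A·(2)^n + 7.
Apply g(0) = 3: A + 7 = 3 ⇒ A = -4.
So g(n) = 7 - 4 \cdot 2^{n}.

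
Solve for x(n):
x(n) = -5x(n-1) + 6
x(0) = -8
First-order linear non-homogeneous.
Homogeneous solution: x_h(n) = A·(-5)^n.
Try constant particular solution x_p = K: K = -5K + 6 ⇒ K = 1.
General: x(n) = A·(-5)^n + 1.
Apply x(0) = -8: A + 1 = -8 ⇒ A = -9.
So x(n) = 1 - 9 \left(-5\right)^{n}.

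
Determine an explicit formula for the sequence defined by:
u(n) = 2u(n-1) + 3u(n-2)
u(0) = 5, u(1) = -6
Characteristic equation: x² - 2x - 3 = 0, which factors as (x - (3))(x - (-1)) = 0.
Roots r₁ = 3, r₂ = -1 (distinct).
General solution: u(n) = A·(3)^n + B·(-1)^n.
From u(0) = 5: A + B = 5.
From u(1) = -6: 3A - B = -6.
Solving: A = - \frac{1}{4}, B = \frac{21}{4}.
So u(n) = \frac{21 \left(-1\right)^{n}}{4} - \frac{3^{n}}{4}.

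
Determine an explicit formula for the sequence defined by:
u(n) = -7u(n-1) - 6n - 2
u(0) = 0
First-order linear with linear forcing.
Homogeneous solution: u_h(n) = A·(-7)^n.
Try particular u_p(n) = pn + q. Substituting:
  pn + q = -7(p(n-1) + q) - 6n - 2.
Matching the n-coefficient: p = -7p - 6 ⇒ p = - \frac{3}{4}.
Matching constants: q = 7p - 7q - 2 ⇒ q = - \frac{29}{32}.
General: u(n) = A·(-7)^n - \frac{3 n}{4} - \frac{29}{32}.
Apply u(0) = 0: A - \frac{29}{32} = 0 ⇒ A = \frac{29}{32}.
So u(n) = \frac{29 \left(-7\right)^{n}}{32} - \frac{3 n}{4} - \frac{29}{32}.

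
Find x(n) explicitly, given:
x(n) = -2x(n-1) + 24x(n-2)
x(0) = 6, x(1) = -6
Characteristic equation: x² + 2x - 24 = 0, which factors as (x - (-6))(x - (4)) = 0.
Roots r₁ = -6, r₂ = 4 (distinct).
General solution: x(n) = A·(-6)^n + B·(4)^n.
From x(0) = 6: A + B = 6.
From x(1) = -6: -6A + 4B = -6.
Solving: A = 3, B = 3.
So x(n) = 3 \left(-6\right)^{n} + 3 \cdot 4^{n}.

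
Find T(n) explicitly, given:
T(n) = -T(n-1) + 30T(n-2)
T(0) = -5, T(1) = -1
Characteristic equation: x² + x - 30 = 0, which factors as (x - (-6))(x - (5)) = 0.
Roots r₁ = -6, r₂ = 5 (distinct).
General solution: T(n) = A·(-6)^n + B·(5)^n.
From T(0) = -5: A + B = -5.
From T(1) = -1: -6A + 5B = -1.
Solving: A = - \frac{24}{11}, B = - \frac{31}{11}.
So T(n) = - \frac{24 \left(-6\right)^{n}}{11} - \frac{31 \cdot 5^{n}}{11}.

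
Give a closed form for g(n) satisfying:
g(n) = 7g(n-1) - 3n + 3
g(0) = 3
First-order linear with linear forcing.
Homogeneous solution: g_h(n) = A·(7)^n.
Try particular g_p(n) = pn + q. Substituting:
  pn + q = 7(p(n-1) + q) - 3n + 3.
Matching the n-coefficient: p = 7p - 3 ⇒ p = \frac{1}{2}.
Matching constants: q = -7p + 7q + 3 ⇒ q = \frac{1}{12}.
General: g(n) = A·(7)^n + \frac{n}{2} + \frac{1}{12}.
Apply g(0) = 3: A + \frac{1}{12} = 3 ⇒ A = \frac{35}{12}.
So g(n) = \frac{35 \cdot 7^{n}}{12} + \frac{n}{2} + \frac{1}{12}.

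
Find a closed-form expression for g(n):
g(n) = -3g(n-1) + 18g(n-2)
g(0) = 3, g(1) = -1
Characteristic equation: x² + 3x - 18 = 0, which factors as (x - (-6))(x - (3)) = 0.
Roots r₁ = -6, r₂ = 3 (distinct).
General solution: g(n) = A·(-6)^n + B·(3)^n.
From g(0) = 3: A + B = 3.
From g(1) = -1: -6A + 3B = -1.
Solving: A = \frac{10}{9}, B = \frac{17}{9}.
So g(n) = \frac{10 \left(-6\right)^{n}}{9} + \frac{17 \cdot 3^{n}}{9}.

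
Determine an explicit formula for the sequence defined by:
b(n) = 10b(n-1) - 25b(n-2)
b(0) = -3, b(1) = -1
Characteristic equation: x² - 10x + 25 = 0, which is (x - (5))².
Repeated root r = 5.
General solution: b(n) = (A + Bn)·(5)^n.
From b(0) = -3: A = -3.
From b(1) = -1: (A + B)·(5) = -1 ⇒ B = \frac{14}{5}.
So b(n) = \left(\frac{14 n}{5} - 3\right) \cdot (5)^n.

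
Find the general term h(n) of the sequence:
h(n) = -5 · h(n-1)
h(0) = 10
Pure geometric recurrence with ratio -5.
By induction h(n) = h(0) · (-5)^n = 10 \left(-5\right)^{n}.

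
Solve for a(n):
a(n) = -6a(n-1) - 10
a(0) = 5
First-order linear non-homogeneous.
Homogeneous solution: a_h(n) = A·(-6)^n.
Try constant particular solution a_p = K: K = -6K - 10 ⇒ K = - \frac{10}{7}.
General: a(n) = A·(-6)^n - \frac{10}{7}.
Apply a(0) = 5: A - \frac{10}{7} = 5 ⇒ A = \frac{45}{7}.
So a(n) = \frac{45 \left(-6\right)^{n}}{7} - \frac{10}{7}.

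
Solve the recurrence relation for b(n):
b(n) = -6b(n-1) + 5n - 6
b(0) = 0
First-order linear with linear forcing.
Homogeneous solution: b_h(n) = A·(-6)^n.
Try particular b_p(n) = pn + q. Substituting:
  pn + q = -6(p(n-1) + q) + 5n - 6.
Matching the n-coefficient: p = -6p + 5 ⇒ p = \frac{5}{7}.
Matching constants: q = 6p - 6q - 6 ⇒ q = - \frac{12}{49}.
General: b(n) = A·(-6)^n + \frac{5 n}{7} - \frac{12}{49}.
Apply b(0) = 0: A - \frac{12}{49} = 0 ⇒ A = \frac{12}{49}.
So b(n) = \frac{12 \left(-6\right)^{n}}{49} + \frac{5 n}{7} - \frac{12}{49}.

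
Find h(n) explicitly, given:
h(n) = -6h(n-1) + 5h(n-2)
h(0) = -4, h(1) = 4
Characteristic equation: x² + 6x - 5 = 0.
Discriminant Δ = (-6)² + 4·(5) = 56.
Roots r₁,₂ = (-6 ± √56)/2, so r₁ = -3 + \sqrt{14}, r₂ = - \sqrt{14} - 3.
General solution: h(n) = A·r₁^n + B·r₂^n.
From the initial conditions, A + B = -4 and r₁A + r₂B = 4.
Since r₁ - r₂ = √56: A = (4 - (-4)r₂)/√56 = -2 - \frac{2 \sqrt{14}}{7}, and B = -4 - A = -2 + \frac{2 \sqrt{14}}{7}.
So h(n) = \left(-2 - \frac{2 \sqrt{14}}{7}\right)\left(-3 + \sqrt{14}\right)^n + \left(-2 + \frac{2 \sqrt{14}}{7}\right)\left(- \sqrt{14} - 3\right)^n.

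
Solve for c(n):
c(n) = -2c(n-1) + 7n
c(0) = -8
First-order linear with linear forcing.
Homogeneous solution: c_h(n) = A·(-2)^n.
Try particular c_p(n) = pn + q. Substituting:
  pn + q = -2(p(n-1) + q) + 7n.
Matching the n-coefficient: p = -2p + 7 ⇒ p = \frac{7}{3}.
Matching constants: q = 2p - 2q ⇒ q = \frac{14}{9}.
General: c(n) = A·(-2)^n + \frac{7 n}{3} + \frac{14}{9}.
Apply c(0) = -8: A + \frac{14}{9} = -8 ⇒ A = - \frac{86}{9}.
So c(n) = - \frac{86 \left(-2\right)^{n}}{9} + \frac{7 n}{3} + \frac{14}{9}.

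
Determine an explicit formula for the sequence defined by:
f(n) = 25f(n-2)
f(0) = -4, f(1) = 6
Characteristic equation: x² - 25 = 0, which factors as (x - (-5))(x - (5)) = 0.
Roots r₁ = -5, r₂ = 5 (distinct).
General solution: f(n) = A·(-5)^n + B·(5)^n.
From f(0) = -4: A + B = -4.
From f(1) = 6: -5A + 5B = 6.
Solving: A = - \frac{13}{5}, B = - \frac{7}{5}.
So f(n) = - \frac{13 \left(-5\right)^{n}}{5} - \frac{7 \cdot 5^{n}}{5}.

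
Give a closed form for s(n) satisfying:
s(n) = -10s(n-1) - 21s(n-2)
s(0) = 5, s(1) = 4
Characteristic equation: x² + 10x + 21 = 0, which factors as (x - (-3))(x - (-7)) = 0.
Roots r₁ = -3, r₂ = -7 (distinct).
General solution: s(n) = A·(-3)^n + B·(-7)^n.
From s(0) = 5: A + B = 5.
From s(1) = 4: -3A - 7B = 4.
Solving: A = \frac{39}{4}, B = - \frac{19}{4}.
So s(n) = \frac{39 \left(-3\right)^{n}}{4} - \frac{19 \left(-7\right)^{n}}{4}.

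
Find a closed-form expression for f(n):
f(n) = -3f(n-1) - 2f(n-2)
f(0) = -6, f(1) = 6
Characteristic equation: x² + 3x + 2 = 0, which factors as (x - (-2))(x - (-1)) = 0.
Roots r₁ = -2, r₂ = -1 (distinct).
General solution: f(n) = A·(-2)^n + B·(-1)^n.
From f(0) = -6: A + B = -6.
From f(1) = 6: -2A - B = 6.
Solving: A = 0, B = -6.
So f(n) = - 6 \left(-1\right)^{n}.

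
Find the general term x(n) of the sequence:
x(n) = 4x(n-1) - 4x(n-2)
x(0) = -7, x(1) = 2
Characteristic equation: x² - 4x + 4 = 0, which is (x - (2))².
Repeated root r = 2.
General solution: x(n) = (A + Bn)·(2)^n.
From x(0) = -7: A = -7.
From x(1) = 2: (A + B)·(2) = 2 ⇒ B = 8.
So x(n) = \left(8 n - 7\right) \cdot (2)^n.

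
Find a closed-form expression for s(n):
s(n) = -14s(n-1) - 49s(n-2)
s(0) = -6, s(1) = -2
Characteristic equation: x² + 14x + 49 = 0, which is (x - (-7))².
Repeated root r = -7.
General solution: s(n) = (A + Bn)·(-7)^n.
From s(0) = -6: A = -6.
From s(1) = -2: (A + B)·(-7) = -2 ⇒ B = \frac{44}{7}.
So s(n) = \left(\frac{44 n}{7} - 6\right) \cdot (-7)^n.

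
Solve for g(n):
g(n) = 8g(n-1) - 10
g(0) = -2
First-order linear non-homogeneous.
Homogeneous solution: g_h(n) = A·(8)^n.
Try constant particular solution g_p = K: K = 8K - 10 ⇒ K = \frac{10}{7}.
General: g(n) = A·(8)^n + \frac{10}{7}.
Apply g(0) = -2: A + \frac{10}{7} = -2 ⇒ A = - \frac{24}{7}.
So g(n) = \frac{10}{7} - \frac{24 \cdot 8^{n}}{7}.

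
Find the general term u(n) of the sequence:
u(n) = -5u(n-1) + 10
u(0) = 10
First-order linear non-homogeneous.
Homogeneous solution: u_h(n) = A·(-5)^n.
Try constant particular solution u_p = K: K = -5K + 10 ⇒ K = \frac{5}{3}.
General: u(n) = A·(-5)^n + \frac{5}{3}.
Apply u(0) = 10: A + \frac{5}{3} = 10 ⇒ A = \frac{25}{3}.
So u(n) = \frac{25 \left(-5\right)^{n}}{3} + \frac{5}{3}.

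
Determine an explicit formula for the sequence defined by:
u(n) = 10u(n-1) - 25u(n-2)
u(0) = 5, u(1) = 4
Characteristic equation: x² - 10x + 25 = 0, which is (x - (5))².
Repeated root r = 5.
General solution: u(n) = (A + Bn)·(5)^n.
From u(0) = 5: A = 5.
From u(1) = 4: (A + B)·(5) = 4 ⇒ B = - \frac{21}{5}.
So u(n) = \left(5 - \frac{21 n}{5}\right) \cdot (5)^n.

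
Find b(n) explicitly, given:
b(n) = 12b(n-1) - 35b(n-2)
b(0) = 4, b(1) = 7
Characteristic equation: x² - 12x + 35 = 0, which factors as (x - (5))(x - (7)) = 0.
Roots r₁ = 5, r₂ = 7 (distinct).
General solution: b(n) = A·(5)^n + B·(7)^n.
From b(0) = 4: A + B = 4.
From b(1) = 7: 5A + 7B = 7.
Solving: A = \frac{21}{2}, B = - \frac{13}{2}.
So b(n) = \frac{21 \cdot 5^{n}}{2} - \frac{13 \cdot 7^{n}}{2}.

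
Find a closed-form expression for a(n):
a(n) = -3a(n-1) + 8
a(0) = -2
First-order linear non-homogeneous.
Homogeneous solution: a_h(n) = A·(-3)^n.
Try constant particular solution a_p = K: K = -3K + 8 ⇒ K = 2.
General: a(n) = A·(-3)^n + 2.
Apply a(0) = -2: A + 2 = -2 ⇒ A = -4.
So a(n) = 2 - 4 \left(-3\right)^{n}.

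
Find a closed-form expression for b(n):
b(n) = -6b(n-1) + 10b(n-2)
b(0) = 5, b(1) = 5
Characteristic equation: x² + 6x - 10 = 0.
Discriminant Δ = (-6)² + 4·(10) = 76.
Roots r₁,₂ = (-6 ± √76)/2, so r₁ = -3 + \sqrt{19}, r₂ = - \sqrt{19} - 3.
General solution: b(n) = A·r₁^n + B·r₂^n.
From the initial conditions, A + B = 5 and r₁A + r₂B = 5.
Since r₁ - r₂ = √76: A = (5 - (5)r₂)/√76 = \frac{10 \sqrt{19}}{19} + \frac{5}{2}, and B = 5 - A = \frac{5}{2} - \frac{10 \sqrt{19}}{19}.
So b(n) = \left(\frac{10 \sqrt{19}}{19} + \frac{5}{2}\right)\left(-3 + \sqrt{19}\right)^n + \left(\frac{5}{2} - \frac{10 \sqrt{19}}{19}\right)\left(- \sqrt{19} - 3\right)^n.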